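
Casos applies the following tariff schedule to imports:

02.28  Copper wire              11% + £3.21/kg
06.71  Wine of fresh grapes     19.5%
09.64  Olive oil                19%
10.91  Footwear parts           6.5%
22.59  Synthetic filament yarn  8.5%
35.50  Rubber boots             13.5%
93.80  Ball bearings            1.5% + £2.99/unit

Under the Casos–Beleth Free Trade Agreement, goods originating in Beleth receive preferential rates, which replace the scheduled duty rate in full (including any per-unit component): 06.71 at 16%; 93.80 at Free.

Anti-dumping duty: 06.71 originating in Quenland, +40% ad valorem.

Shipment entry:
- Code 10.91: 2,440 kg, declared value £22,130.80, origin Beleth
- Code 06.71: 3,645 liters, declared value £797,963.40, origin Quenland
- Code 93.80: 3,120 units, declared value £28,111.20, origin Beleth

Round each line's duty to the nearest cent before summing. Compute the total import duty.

Line 1 (10.91, Beleth, 2,440 kg, £22,130.80):
Base rate for 10.91 is 6.5%.
Origin Beleth is the FTA partner but 10.91 is not on the preference list; base rate stands.
Duty = £22,130.80 × 6.5% = £1,438.50.
Line 2 (06.71, Quenland, 3,645 liters, £797,963.40):
Base rate for 06.71 is 19.5%.
06.71 has an FTA preferential rate, but origin Quenland is not Beleth; base rate stands.
Additional duty on 06.71 from Quenland: +40%. Applied ad valorem rate: 19.5% + 40% = 59.5%.
Duty = £797,963.40 × 59.5% = £474,788.22.
Line 3 (93.80, Beleth, 3,120 units, £28,111.20):
Base rate for 93.80 is 1.5% + £2.99/unit.
Origin Beleth qualifies under the Casos–Beleth agreement and 93.80 is covered: preferential rate Free applies instead.
Duty = £28,111.20 × 0% = £0.00.
Total = £1,438.50 + £474,788.22 + £0.00 = £476,226.72.

£476,226.72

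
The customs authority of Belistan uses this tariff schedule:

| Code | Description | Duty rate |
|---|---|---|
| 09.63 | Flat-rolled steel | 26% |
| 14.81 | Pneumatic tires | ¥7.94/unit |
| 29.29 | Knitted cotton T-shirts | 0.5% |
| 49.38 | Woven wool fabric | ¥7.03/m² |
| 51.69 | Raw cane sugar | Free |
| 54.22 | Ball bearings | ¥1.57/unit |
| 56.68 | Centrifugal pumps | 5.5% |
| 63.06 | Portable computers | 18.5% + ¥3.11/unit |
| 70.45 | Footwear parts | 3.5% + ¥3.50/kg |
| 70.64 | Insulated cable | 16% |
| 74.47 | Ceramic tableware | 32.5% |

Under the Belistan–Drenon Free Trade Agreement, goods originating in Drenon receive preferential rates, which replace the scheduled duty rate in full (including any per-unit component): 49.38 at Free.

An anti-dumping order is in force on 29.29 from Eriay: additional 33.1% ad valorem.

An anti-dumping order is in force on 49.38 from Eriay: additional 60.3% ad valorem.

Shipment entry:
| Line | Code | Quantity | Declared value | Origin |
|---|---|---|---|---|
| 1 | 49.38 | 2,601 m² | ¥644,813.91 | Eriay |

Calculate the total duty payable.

Line 1 (49.38, Eriay, 2,601 m², ¥644,813.91):
Base rate for 49.38 is ¥7.03/m².
49.38 has an FTA preferential rate, but origin Eriay is not Drenon; base rate stands.
Additional duty on 49.38 from Eriay: +60.3% ad valorem. Applied ad valorem rate = 60.3%.
Duty = ¥644,813.91 × 60.3% + 2,601 × ¥7.03 = ¥407,107.82.

¥407,107.82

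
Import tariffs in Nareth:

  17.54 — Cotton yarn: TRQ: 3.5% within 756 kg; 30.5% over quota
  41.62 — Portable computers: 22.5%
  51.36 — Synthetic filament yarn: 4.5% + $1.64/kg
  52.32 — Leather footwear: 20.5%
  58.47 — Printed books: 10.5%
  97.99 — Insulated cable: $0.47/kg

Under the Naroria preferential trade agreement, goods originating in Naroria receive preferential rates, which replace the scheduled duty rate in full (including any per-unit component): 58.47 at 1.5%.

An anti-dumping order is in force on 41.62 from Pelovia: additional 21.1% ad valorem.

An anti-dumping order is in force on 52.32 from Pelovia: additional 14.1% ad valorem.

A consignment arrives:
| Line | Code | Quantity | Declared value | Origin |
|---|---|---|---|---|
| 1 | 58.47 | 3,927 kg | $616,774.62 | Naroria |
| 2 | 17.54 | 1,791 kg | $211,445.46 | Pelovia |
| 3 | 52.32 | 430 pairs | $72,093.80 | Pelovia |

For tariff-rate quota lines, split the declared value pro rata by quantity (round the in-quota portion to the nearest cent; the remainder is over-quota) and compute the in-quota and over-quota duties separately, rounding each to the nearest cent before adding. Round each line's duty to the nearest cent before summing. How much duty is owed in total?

Line 1 (58.47, Naroria, 3,927 kg, $616,774.62):
Base rate for 58.47 is 10.5%.
Origin Naroria qualifies under the Nareth–Naroria agreement and 58.47 is covered: preferential rate 1.5% applies instead.
Duty = $616,774.62 × 1.5% = $9,251.62.
Line 2 (17.54, Pelovia, 1,791 kg, $211,445.46):
Code 17.54 is under a tariff-rate quota (threshold 756 kg). In-quota: 756 kg at 3.5%; over-quota: 1,035 kg at 30.5%.
Pro-rata value split: in-quota = $211,445.46 × 756/1,791 = $89,253.36; over-quota = $211,445.46 − $89,253.36 = $122,192.10.
In-quota duty = $89,253.36 × 3.5% = $3,123.87. Over-quota duty = $122,192.10 × 30.5% = $37,268.59.
Line duty = $3,123.87 + $37,268.59 = $40,392.46.
Line 3 (52.32, Pelovia, 430 pairs, $72,093.80):
Base rate for 52.32 is 20.5%.
Additional duty on 52.32 from Pelovia: +14.1%. Applied ad valorem rate: 20.5% + 14.1% = 34.6%.
Duty = $72,093.80 × 34.6% = $24,944.45.
Total = $9,251.62 + $40,392.46 + $24,944.45 = $74,588.53.

$74,588.53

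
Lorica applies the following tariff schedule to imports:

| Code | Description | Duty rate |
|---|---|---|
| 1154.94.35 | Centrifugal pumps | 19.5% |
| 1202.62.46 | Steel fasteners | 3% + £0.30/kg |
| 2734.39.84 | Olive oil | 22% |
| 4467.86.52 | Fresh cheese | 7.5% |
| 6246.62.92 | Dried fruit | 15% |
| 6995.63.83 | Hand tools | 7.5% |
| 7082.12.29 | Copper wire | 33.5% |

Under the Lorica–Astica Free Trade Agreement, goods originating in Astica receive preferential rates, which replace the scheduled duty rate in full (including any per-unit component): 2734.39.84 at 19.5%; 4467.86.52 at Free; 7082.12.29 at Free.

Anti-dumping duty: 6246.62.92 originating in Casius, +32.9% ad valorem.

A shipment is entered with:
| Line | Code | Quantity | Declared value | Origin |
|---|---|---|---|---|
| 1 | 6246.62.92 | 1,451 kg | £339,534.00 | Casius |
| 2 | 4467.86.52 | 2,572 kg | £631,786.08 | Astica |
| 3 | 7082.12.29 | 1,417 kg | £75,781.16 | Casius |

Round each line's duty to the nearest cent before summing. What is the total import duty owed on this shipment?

£188,023.48

Line 1 (6246.62.92, Casius, 1,451 kg, £339,534.00):
Base rate for 6246.62.92 is 15%.
Additional duty on 6246.62.92 from Casius: +32.9%. Applied ad valorem rate: 15% + 32.9% = 47.9%.
Duty = £339,534.00 × 47.9% = £162,636.79.
Line 2 (4467.86.52, Astica, 2,572 kg, £631,786.08):
Base rate for 4467.86.52 is 7.5%.
Origin Astica qualifies under the Lorica–Astica agreement and 4467.86.52 is covered: preferential rate Free applies instead.
Duty = £631,786.08 × 0% = £0.00.
Line 3 (7082.12.29, Casius, 1,417 kg, £75,781.16):
Base rate for 7082.12.29 is 33.5%.
7082.12.29 has an FTA preferential rate, but origin Casius is not Astica; base rate stands.
Duty = £75,781.16 × 33.5% = £25,386.69.
Total = £162,636.79 + £0.00 + £25,386.69 = £188,023.48.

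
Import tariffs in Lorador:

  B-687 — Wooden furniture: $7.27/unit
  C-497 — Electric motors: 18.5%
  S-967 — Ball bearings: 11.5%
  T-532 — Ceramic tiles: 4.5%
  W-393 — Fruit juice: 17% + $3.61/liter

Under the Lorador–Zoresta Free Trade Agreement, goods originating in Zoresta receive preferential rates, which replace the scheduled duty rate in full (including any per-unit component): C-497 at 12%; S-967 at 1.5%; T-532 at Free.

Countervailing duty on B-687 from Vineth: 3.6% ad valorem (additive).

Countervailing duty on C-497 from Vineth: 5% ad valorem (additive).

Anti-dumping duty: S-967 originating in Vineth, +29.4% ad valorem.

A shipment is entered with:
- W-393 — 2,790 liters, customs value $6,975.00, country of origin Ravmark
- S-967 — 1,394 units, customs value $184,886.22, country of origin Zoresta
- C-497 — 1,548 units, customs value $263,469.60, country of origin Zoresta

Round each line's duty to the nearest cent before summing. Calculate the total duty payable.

Line 1 (W-393, Ravmark, 2,790 liters, $6,975.00):
Base rate for W-393 is 17% + $3.61/liter.
Duty = $6,975.00 × 17% + 2,790 × $3.61 = $11,257.65.
Line 2 (S-967, Zoresta, 1,394 units, $184,886.22):
Base rate for S-967 is 11.5%.
Origin Zoresta qualifies under the Lorador–Zoresta agreement and S-967 is covered: preferential rate 1.5% applies instead.
The additional-duty order on S-967 targets Vineth, not Zoresta; it does not apply.
Duty = $184,886.22 × 1.5% = $2,773.29.
Line 3 (C-497, Zoresta, 1,548 units, $263,469.60):
Base rate for C-497 is 18.5%.
Origin Zoresta qualifies under the Lorador–Zoresta agreement and C-497 is covered: preferential rate 12% applies instead.
The additional-duty order on C-497 targets Vineth, not Zoresta; it does not apply.
Duty = $263,469.60 × 12% = $31,616.35.
Total = $11,257.65 + $2,773.29 + $31,616.35 = $45,647.29.

$45,647.29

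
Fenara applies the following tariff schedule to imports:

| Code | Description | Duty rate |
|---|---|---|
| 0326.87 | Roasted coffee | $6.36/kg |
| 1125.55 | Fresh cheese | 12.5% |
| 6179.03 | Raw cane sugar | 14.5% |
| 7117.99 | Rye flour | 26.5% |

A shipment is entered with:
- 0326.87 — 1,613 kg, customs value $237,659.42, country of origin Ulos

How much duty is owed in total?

$10,258.68

Line 1 (0326.87, Ulos, 1,613 kg, $237,659.42):
Base rate for 0326.87 is $6.36/kg.
Duty = 1,613 × $6.36 = $10,258.68.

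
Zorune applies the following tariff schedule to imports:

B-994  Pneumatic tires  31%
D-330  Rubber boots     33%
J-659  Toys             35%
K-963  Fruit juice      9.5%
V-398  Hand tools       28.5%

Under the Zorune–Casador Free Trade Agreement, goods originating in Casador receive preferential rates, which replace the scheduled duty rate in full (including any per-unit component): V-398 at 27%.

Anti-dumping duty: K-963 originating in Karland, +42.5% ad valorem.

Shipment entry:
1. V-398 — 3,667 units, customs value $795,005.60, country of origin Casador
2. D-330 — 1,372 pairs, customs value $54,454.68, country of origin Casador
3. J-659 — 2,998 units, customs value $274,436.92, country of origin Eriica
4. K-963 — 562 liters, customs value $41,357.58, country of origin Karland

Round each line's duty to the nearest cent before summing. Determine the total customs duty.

$350,180.41

Line 1 (V-398, Casador, 3,667 units, $795,005.60):
Base rate for V-398 is 28.5%.
Origin Casador qualifies under the Zorune–Casador agreement and V-398 is covered: preferential rate 27% applies instead.
Duty = $795,005.60 × 27% = $214,651.51.
Line 2 (D-330, Casador, 1,372 pairs, $54,454.68):
Base rate for D-330 is 33%.
Origin Casador is the FTA partner but D-330 is not on the preference list; base rate stands.
Duty = $54,454.68 × 33% = $17,970.04.
Line 3 (J-659, Eriica, 2,998 units, $274,436.92):
Base rate for J-659 is 35%.
Duty = $274,436.92 × 35% = $96,052.92.
Line 4 (K-963, Karland, 562 liters, $41,357.58):
Base rate for K-963 is 9.5%.
Additional duty on K-963 from Karland: +42.5%. Applied ad valorem rate: 9.5% + 42.5% = 52%.
Duty = $41,357.58 × 52% = $21,505.94.
Total = $214,651.51 + $17,970.04 + $96,052.92 + $21,505.94 = $350,180.41.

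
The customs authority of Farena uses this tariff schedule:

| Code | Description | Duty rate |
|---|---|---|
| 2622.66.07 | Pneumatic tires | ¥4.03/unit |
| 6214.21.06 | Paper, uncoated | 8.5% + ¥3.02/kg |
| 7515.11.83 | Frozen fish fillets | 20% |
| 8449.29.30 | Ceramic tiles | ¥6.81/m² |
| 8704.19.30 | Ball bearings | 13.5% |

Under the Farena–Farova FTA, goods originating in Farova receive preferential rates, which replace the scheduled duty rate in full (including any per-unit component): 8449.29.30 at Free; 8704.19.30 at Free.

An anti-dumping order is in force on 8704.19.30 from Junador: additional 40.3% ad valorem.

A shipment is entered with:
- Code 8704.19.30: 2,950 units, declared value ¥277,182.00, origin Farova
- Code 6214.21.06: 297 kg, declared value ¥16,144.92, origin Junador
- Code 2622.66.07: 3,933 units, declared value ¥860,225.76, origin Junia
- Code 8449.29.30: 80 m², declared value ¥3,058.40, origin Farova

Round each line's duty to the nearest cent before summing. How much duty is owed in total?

Line 1 (8704.19.30, Farova, 2,950 units, ¥277,182.00):
Base rate for 8704.19.30 is 13.5%.
Origin Farova qualifies under the Farena–Farova agreement and 8704.19.30 is covered: preferential rate Free applies instead.
The additional-duty order on 8704.19.30 targets Junador, not Farova; it does not apply.
Duty = ¥277,182.00 × 0% = ¥0.00.
Line 2 (6214.21.06, Junador, 297 kg, ¥16,144.92):
Base rate for 6214.21.06 is 8.5% + ¥3.02/kg.
Duty = ¥16,144.92 × 8.5% + 297 × ¥3.02 = ¥2,269.26.
Line 3 (2622.66.07, Junia, 3,933 units, ¥860,225.76):
Base rate for 2622.66.07 is ¥4.03/unit.
Duty = 3,933 × ¥4.03 = ¥15,849.99.
Line 4 (8449.29.30, Farova, 80 m², ¥3,058.40):
Base rate for 8449.29.30 is ¥6.81/m².
Origin Farova qualifies under the Farena–Farova agreement and 8449.29.30 is covered: preferential rate Free applies instead.
Duty = ¥3,058.40 × 0% = ¥0.00.
Total = ¥0.00 + ¥2,269.26 + ¥15,849.99 + ¥0.00 = ¥18,119.25.

¥18,119.25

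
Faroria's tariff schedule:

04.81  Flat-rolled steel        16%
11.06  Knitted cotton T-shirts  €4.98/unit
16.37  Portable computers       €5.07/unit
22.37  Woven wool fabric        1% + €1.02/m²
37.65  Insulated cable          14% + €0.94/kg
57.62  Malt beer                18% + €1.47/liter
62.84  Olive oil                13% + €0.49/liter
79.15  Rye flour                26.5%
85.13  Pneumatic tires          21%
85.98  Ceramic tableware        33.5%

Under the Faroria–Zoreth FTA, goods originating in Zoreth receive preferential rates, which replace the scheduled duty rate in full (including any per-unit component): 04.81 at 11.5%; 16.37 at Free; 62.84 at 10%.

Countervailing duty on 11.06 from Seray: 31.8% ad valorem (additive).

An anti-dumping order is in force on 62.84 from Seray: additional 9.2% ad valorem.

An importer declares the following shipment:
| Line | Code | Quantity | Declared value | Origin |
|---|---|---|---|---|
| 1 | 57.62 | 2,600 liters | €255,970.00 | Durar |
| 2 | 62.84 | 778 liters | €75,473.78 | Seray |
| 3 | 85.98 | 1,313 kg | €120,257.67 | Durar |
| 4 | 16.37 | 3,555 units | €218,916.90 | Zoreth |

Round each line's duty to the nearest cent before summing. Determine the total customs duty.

€107,319.32

Line 1 (57.62, Durar, 2,600 liters, €255,970.00):
Base rate for 57.62 is 18% + €1.47/liter.
Duty = €255,970.00 × 18% + 2,600 × €1.47 = €49,896.60.
Line 2 (62.84, Seray, 778 liters, €75,473.78):
Base rate for 62.84 is 13% + €0.49/liter.
62.84 has an FTA preferential rate, but origin Seray is not Zoreth; base rate stands.
Additional duty on 62.84 from Seray: +9.2%. Applied ad valorem rate: 13% + 9.2% = 22.2%.
Duty = €75,473.78 × 22.2% + 778 × €0.49 = €17,136.40.
Line 3 (85.98, Durar, 1,313 kg, €120,257.67):
Base rate for 85.98 is 33.5%.
Duty = €120,257.67 × 33.5% = €40,286.32.
Line 4 (16.37, Zoreth, 3,555 units, €218,916.90):
Base rate for 16.37 is €5.07/unit.
Origin Zoreth qualifies under the Faroria–Zoreth agreement and 16.37 is covered: preferential rate Free applies instead.
Duty = €218,916.90 × 0% = €0.00.
Total = €49,896.60 + €17,136.40 + €40,286.32 + €0.00 = €107,319.32.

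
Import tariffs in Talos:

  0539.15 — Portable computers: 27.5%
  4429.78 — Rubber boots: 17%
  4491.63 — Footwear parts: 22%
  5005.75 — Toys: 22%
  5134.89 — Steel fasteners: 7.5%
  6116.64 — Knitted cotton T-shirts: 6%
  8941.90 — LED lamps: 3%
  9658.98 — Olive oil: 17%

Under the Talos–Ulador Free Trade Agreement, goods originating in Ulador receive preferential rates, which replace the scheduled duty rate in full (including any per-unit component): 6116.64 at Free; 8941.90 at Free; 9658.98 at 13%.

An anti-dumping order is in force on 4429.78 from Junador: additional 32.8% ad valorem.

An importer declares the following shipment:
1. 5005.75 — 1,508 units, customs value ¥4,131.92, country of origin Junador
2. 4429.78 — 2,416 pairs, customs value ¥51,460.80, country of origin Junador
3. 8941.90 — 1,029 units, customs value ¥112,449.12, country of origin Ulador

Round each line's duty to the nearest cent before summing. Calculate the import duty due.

¥26,536.50

Line 1 (5005.75, Junador, 1,508 units, ¥4,131.92):
Base rate for 5005.75 is 22%.
Duty = ¥4,131.92 × 22% = ¥909.02.
Line 2 (4429.78, Junador, 2,416 pairs, ¥51,460.80):
Base rate for 4429.78 is 17%.
Additional duty on 4429.78 from Junador: +32.8%. Applied ad valorem rate: 17% + 32.8% = 49.8%.
Duty = ¥51,460.80 × 49.8% = ¥25,627.48.
Line 3 (8941.90, Ulador, 1,029 units, ¥112,449.12):
Base rate for 8941.90 is 3%.
Origin Ulador qualifies under the Talos–Ulador agreement and 8941.90 is covered: preferential rate Free applies instead.
Duty = ¥112,449.12 × 0% = ¥0.00.
Total = ¥909.02 + ¥25,627.48 + ¥0.00 = ¥26,536.50.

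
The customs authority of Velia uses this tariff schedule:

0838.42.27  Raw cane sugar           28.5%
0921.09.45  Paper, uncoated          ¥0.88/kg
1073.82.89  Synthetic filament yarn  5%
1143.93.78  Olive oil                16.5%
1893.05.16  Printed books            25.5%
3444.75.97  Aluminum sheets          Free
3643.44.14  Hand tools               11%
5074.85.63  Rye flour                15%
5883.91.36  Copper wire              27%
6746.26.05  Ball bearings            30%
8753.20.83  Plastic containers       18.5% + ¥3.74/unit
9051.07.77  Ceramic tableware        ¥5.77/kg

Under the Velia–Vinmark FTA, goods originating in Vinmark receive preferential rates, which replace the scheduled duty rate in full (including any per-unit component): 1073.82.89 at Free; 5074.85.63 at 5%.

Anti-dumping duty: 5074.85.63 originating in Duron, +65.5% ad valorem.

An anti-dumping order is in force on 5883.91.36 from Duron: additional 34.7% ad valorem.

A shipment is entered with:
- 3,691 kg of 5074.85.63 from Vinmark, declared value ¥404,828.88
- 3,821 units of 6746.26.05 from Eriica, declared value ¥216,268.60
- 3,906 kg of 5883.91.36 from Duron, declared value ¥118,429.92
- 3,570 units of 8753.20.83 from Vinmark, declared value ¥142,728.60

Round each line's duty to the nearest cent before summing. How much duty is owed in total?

¥197,949.87

Line 1 (5074.85.63, Vinmark, 3,691 kg, ¥404,828.88):
Base rate for 5074.85.63 is 15%.
Origin Vinmark qualifies under the Velia–Vinmark agreement and 5074.85.63 is covered: preferential rate 5% applies instead.
The additional-duty order on 5074.85.63 targets Duron, not Vinmark; it does not apply.
Duty = ¥404,828.88 × 5% = ¥20,241.44.
Line 2 (6746.26.05, Eriica, 3,821 units, ¥216,268.60):
Base rate for 6746.26.05 is 30%.
Duty = ¥216,268.60 × 30% = ¥64,880.58.
Line 3 (5883.91.36, Duron, 3,906 kg, ¥118,429.92):
Base rate for 5883.91.36 is 27%.
Additional duty on 5883.91.36 from Duron: +34.7%. Applied ad valorem rate: 27% + 34.7% = 61.7%.
Duty = ¥118,429.92 × 61.7% = ¥73,071.26.
Line 4 (8753.20.83, Vinmark, 3,570 units, ¥142,728.60):
Base rate for 8753.20.83 is 18.5% + ¥3.74/unit.
Origin Vinmark is the FTA partner but 8753.20.83 is not on the preference list; base rate stands.
Duty = ¥142,728.60 × 18.5% + 3,570 × ¥3.74 = ¥39,756.59.
Total = ¥20,241.44 + ¥64,880.58 + ¥73,071.26 + ¥39,756.59 = ¥197,949.87.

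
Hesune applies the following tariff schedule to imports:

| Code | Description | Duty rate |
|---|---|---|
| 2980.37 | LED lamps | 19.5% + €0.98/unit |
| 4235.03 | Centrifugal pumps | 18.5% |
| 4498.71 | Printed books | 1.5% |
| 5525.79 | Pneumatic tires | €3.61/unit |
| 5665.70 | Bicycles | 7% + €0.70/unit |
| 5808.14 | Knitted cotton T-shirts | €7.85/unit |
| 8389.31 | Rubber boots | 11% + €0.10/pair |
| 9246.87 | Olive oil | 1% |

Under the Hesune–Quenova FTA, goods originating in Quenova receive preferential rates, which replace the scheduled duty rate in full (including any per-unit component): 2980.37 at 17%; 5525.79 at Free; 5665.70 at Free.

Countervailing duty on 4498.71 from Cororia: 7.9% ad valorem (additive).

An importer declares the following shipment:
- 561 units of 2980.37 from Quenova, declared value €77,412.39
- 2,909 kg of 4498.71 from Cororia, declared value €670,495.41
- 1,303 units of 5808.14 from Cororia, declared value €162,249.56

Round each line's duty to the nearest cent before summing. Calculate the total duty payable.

Line 1 (2980.37, Quenova, 561 units, €77,412.39):
Base rate for 2980.37 is 19.5% + €0.98/unit.
Origin Quenova qualifies under the Hesune–Quenova agreement and 2980.37 is covered: preferential rate 17% applies instead.
Duty = €77,412.39 × 17% = €13,160.11.
Line 2 (4498.71, Cororia, 2,909 kg, €670,495.41):
Base rate for 4498.71 is 1.5%.
Additional duty on 4498.71 from Cororia: +7.9%. Applied ad valorem rate: 1.5% + 7.9% = 9.4%.
Duty = €670,495.41 × 9.4% = €63,026.57.
Line 3 (5808.14, Cororia, 1,303 units, €162,249.56):
Base rate for 5808.14 is €7.85/unit.
Duty = 1,303 × €7.85 = €10,228.55.
Total = €13,160.11 + €63,026.57 + €10,228.55 = €86,415.23.

€86,415.23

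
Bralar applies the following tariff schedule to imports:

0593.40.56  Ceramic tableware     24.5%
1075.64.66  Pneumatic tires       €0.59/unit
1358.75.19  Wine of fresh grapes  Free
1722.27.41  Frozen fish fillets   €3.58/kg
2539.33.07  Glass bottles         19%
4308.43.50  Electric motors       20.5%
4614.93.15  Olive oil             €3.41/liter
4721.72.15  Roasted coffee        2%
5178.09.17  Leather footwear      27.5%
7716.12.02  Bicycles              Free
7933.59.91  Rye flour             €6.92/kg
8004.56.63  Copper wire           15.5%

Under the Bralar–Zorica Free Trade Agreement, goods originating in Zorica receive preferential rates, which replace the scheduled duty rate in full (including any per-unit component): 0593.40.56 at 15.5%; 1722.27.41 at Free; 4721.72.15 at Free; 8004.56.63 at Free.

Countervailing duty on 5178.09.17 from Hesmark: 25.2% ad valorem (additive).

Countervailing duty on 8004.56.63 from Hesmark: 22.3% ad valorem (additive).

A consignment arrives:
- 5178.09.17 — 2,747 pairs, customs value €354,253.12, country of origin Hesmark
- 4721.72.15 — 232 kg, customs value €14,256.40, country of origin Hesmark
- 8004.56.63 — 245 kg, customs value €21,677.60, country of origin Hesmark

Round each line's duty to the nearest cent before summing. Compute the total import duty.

Line 1 (5178.09.17, Hesmark, 2,747 pairs, €354,253.12):
Base rate for 5178.09.17 is 27.5%.
Additional duty on 5178.09.17 from Hesmark: +25.2%. Applied ad valorem rate: 27.5% + 25.2% = 52.7%.
Duty = €354,253.12 × 52.7% = €186,691.39.
Line 2 (4721.72.15, Hesmark, 232 kg, €14,256.40):
Base rate for 4721.72.15 is 2%.
4721.72.15 has an FTA preferential rate, but origin Hesmark is not Zorica; base rate stands.
Duty = €14,256.40 × 2% = €285.13.
Line 3 (8004.56.63, Hesmark, 245 kg, €21,677.60):
Base rate for 8004.56.63 is 15.5%.
8004.56.63 has an FTA preferential rate, but origin Hesmark is not Zorica; base rate stands.
Additional duty on 8004.56.63 from Hesmark: +22.3%. Applied ad valorem rate: 15.5% + 22.3% = 37.8%.
Duty = €21,677.60 × 37.8% = €8,194.13.
Total = €186,691.39 + €285.13 + €8,194.13 = €195,170.65.

€195,170.65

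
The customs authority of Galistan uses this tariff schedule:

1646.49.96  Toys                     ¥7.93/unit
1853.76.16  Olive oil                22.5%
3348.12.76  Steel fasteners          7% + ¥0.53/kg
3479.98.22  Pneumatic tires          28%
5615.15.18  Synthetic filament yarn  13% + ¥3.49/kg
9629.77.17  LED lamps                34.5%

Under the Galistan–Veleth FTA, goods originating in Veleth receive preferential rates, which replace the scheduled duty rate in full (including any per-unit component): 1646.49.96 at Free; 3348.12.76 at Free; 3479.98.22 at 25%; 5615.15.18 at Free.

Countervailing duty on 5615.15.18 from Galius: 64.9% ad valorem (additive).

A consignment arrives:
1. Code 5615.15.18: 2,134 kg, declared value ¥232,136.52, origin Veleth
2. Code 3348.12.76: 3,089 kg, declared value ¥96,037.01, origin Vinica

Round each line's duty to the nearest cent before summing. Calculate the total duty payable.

Line 1 (5615.15.18, Veleth, 2,134 kg, ¥232,136.52):
Base rate for 5615.15.18 is 13% + ¥3.49/kg.
Origin Veleth qualifies under the Galistan–Veleth agreement and 5615.15.18 is covered: preferential rate Free applies instead.
The additional-duty order on 5615.15.18 targets Galius, not Veleth; it does not apply.
Duty = ¥232,136.52 × 0% = ¥0.00.
Line 2 (3348.12.76, Vinica, 3,089 kg, ¥96,037.01):
Base rate for 3348.12.76 is 7% + ¥0.53/kg.
3348.12.76 has an FTA preferential rate, but origin Vinica is not Veleth; base rate stands.
Duty = ¥96,037.01 × 7% + 3,089 × ¥0.53 = ¥8,359.76.
Total = ¥0.00 + ¥8,359.76 = ¥8,359.76.

¥8,359.76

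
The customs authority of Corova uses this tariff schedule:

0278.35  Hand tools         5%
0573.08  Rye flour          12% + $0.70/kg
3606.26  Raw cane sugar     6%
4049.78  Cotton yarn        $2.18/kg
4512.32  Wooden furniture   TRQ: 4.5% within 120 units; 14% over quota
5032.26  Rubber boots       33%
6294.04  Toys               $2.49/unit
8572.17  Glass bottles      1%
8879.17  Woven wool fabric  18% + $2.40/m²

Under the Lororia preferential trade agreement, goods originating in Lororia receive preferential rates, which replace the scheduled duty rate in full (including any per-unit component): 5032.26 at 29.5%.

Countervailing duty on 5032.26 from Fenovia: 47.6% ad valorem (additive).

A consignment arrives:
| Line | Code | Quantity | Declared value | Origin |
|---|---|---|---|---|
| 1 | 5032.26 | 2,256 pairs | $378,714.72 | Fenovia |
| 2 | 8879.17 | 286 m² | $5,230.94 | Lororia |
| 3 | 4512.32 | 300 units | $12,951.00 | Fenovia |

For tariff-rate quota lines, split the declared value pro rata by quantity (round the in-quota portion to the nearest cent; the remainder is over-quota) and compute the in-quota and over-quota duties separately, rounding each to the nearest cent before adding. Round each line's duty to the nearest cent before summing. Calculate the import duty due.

Line 1 (5032.26, Fenovia, 2,256 pairs, $378,714.72):
Base rate for 5032.26 is 33%.
5032.26 has an FTA preferential rate, but origin Fenovia is not Lororia; base rate stands.
Additional duty on 5032.26 from Fenovia: +47.6%. Applied ad valorem rate: 33% + 47.6% = 80.6%.
Duty = $378,714.72 × 80.6% = $305,244.06.
Line 2 (8879.17, Lororia, 286 m², $5,230.94):
Base rate for 8879.17 is 18% + $2.40/m².
Origin Lororia is the FTA partner but 8879.17 is not on the preference list; base rate stands.
Duty = $5,230.94 × 18% + 286 × $2.40 = $1,627.97.
Line 3 (4512.32, Fenovia, 300 units, $12,951.00):
Code 4512.32 is under a tariff-rate quota (threshold 120 units). In-quota: 120 units at 4.5%; over-quota: 180 units at 14%.
Pro-rata value split: in-quota = $12,951.00 × 120/300 = $5,180.40; over-quota = $12,951.00 − $5,180.40 = $7,770.60.
In-quota duty = $5,180.40 × 4.5% = $233.12. Over-quota duty = $7,770.60 × 14% = $1,087.88.
Line duty = $233.12 + $1,087.88 = $1,321.00.
Total = $305,244.06 + $1,627.97 + $1,321.00 = $308,193.03.

$308,193.03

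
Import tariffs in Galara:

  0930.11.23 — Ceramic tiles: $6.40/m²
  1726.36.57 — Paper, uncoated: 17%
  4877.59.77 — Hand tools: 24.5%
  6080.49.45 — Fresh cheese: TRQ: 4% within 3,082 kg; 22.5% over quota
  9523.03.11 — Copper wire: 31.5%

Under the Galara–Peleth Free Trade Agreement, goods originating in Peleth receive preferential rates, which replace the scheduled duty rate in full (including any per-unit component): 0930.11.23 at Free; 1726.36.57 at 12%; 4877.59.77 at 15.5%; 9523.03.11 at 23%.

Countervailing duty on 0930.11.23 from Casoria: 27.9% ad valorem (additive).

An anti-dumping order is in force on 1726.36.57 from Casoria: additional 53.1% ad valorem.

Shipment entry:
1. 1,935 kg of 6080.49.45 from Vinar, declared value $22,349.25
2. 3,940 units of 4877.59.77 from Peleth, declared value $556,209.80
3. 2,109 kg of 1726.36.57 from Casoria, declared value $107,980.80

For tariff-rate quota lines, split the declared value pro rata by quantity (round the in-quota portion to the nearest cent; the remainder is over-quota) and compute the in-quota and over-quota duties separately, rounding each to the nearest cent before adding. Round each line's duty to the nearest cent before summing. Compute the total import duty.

$162,801.03

Line 1 (6080.49.45, Vinar, 1,935 kg, $22,349.25):
Code 6080.49.45 is under a tariff-rate quota (threshold 3,082 kg). Quantity 1,935 kg is within the quota, so the in-quota rate 4% applies to the full value.
Duty = $22,349.25 × 4% = $893.97.
Line 2 (4877.59.77, Peleth, 3,940 units, $556,209.80):
Base rate for 4877.59.77 is 24.5%.
Origin Peleth qualifies under the Galara–Peleth agreement and 4877.59.77 is covered: preferential rate 15.5% applies instead.
Duty = $556,209.80 × 15.5% = $86,212.52.
Line 3 (1726.36.57, Casoria, 2,109 kg, $107,980.80):
Base rate for 1726.36.57 is 17%.
1726.36.57 has an FTA preferential rate, but origin Casoria is not Peleth; base rate stands.
Additional duty on 1726.36.57 from Casoria: +53.1%. Applied ad valorem rate: 17% + 53.1% = 70.1%.
Duty = $107,980.80 × 70.1% = $75,694.54.
Total = $893.97 + $86,212.52 + $75,694.54 = $162,801.03.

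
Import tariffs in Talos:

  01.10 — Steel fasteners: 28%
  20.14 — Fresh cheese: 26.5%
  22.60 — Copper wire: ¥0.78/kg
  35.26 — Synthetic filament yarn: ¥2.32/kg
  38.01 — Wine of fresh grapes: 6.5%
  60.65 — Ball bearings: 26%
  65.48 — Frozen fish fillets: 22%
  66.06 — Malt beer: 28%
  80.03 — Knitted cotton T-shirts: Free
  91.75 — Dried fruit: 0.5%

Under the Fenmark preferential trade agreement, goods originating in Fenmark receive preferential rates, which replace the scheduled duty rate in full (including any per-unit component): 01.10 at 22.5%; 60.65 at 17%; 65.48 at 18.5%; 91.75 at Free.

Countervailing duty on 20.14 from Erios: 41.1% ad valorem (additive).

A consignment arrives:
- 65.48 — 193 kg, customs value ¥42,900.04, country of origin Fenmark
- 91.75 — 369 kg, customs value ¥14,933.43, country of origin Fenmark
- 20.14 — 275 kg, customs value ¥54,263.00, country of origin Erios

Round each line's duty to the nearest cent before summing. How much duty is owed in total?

Line 1 (65.48, Fenmark, 193 kg, ¥42,900.04):
Base rate for 65.48 is 22%.
Origin Fenmark qualifies under the Talos–Fenmark agreement and 65.48 is covered: preferential rate 18.5% applies instead.
Duty = ¥42,900.04 × 18.5% = ¥7,936.51.
Line 2 (91.75, Fenmark, 369 kg, ¥14,933.43):
Base rate for 91.75 is 0.5%.
Origin Fenmark qualifies under the Talos–Fenmark agreement and 91.75 is covered: preferential rate Free applies instead.
Duty = ¥14,933.43 × 0% = ¥0.00.
Line 3 (20.14, Erios, 275 kg, ¥54,263.00):
Base rate for 20.14 is 26.5%.
Additional duty on 20.14 from Erios: +41.1%. Applied ad valorem rate: 26.5% + 41.1% = 67.6%.
Duty = ¥54,263.00 × 67.6% = ¥36,681.79.
Total = ¥7,936.51 + ¥0.00 + ¥36,681.79 = ¥44,618.30.

¥44,618.30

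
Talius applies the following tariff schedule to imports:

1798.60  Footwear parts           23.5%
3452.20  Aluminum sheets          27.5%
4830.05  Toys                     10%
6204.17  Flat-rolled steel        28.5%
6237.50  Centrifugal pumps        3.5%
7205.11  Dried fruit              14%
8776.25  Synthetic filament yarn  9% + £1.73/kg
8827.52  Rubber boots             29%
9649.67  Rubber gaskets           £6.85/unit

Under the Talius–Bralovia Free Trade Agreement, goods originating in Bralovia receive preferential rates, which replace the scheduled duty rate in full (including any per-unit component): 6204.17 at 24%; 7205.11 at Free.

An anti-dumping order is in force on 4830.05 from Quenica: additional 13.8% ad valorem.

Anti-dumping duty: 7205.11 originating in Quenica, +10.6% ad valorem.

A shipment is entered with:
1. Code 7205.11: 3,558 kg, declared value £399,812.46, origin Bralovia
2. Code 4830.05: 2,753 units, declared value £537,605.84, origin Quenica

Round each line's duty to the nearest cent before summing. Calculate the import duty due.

£127,950.19

Line 1 (7205.11, Bralovia, 3,558 kg, £399,812.46):
Base rate for 7205.11 is 14%.
Origin Bralovia qualifies under the Talius–Bralovia agreement and 7205.11 is covered: preferential rate Free applies instead.
The additional-duty order on 7205.11 targets Quenica, not Bralovia; it does not apply.
Duty = £399,812.46 × 0% = £0.00.
Line 2 (4830.05, Quenica, 2,753 units, £537,605.84):
Base rate for 4830.05 is 10%.
Additional duty on 4830.05 from Quenica: +13.8%. Applied ad valorem rate: 10% + 13.8% = 23.8%.
Duty = £537,605.84 × 23.8% = £127,950.19.
Total = £0.00 + £127,950.19 = £127,950.19.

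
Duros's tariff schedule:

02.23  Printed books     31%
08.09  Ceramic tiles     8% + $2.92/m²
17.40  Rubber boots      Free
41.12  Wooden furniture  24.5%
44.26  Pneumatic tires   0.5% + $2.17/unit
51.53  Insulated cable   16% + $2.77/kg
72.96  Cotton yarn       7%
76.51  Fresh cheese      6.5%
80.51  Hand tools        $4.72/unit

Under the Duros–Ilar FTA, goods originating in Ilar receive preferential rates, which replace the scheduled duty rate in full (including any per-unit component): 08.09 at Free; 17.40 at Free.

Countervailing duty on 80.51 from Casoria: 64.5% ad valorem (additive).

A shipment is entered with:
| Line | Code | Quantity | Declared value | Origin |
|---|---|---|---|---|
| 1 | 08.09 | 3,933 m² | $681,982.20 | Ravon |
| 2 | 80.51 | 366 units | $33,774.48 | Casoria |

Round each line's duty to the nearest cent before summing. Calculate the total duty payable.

Line 1 (08.09, Ravon, 3,933 m², $681,982.20):
Base rate for 08.09 is 8% + $2.92/m².
08.09 has an FTA preferential rate, but origin Ravon is not Ilar; base rate stands.
Duty = $681,982.20 × 8% + 3,933 × $2.92 = $66,042.94.
Line 2 (80.51, Casoria, 366 units, $33,774.48):
Base rate for 80.51 is $4.72/unit.
Additional duty on 80.51 from Casoria: +64.5% ad valorem. Applied ad valorem rate = 64.5%.
Duty = $33,774.48 × 64.5% + 366 × $4.72 = $23,512.06.
Total = $66,042.94 + $23,512.06 = $89,555.00.

$89,555.00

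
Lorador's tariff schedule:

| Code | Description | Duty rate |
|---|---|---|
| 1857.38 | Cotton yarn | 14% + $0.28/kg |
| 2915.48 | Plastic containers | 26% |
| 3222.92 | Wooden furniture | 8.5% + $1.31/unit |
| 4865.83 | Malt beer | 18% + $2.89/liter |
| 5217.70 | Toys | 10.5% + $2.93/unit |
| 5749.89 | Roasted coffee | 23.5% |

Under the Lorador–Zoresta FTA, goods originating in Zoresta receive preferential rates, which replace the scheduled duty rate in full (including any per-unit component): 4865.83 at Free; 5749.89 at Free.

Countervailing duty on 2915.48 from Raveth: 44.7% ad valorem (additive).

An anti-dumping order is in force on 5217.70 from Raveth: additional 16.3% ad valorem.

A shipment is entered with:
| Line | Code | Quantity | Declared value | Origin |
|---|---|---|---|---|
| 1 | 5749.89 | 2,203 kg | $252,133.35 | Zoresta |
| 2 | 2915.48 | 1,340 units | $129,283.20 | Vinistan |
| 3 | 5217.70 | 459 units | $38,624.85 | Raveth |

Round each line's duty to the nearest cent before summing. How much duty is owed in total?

Line 1 (5749.89, Zoresta, 2,203 kg, $252,133.35):
Base rate for 5749.89 is 23.5%.
Origin Zoresta qualifies under the Lorador–Zoresta agreement and 5749.89 is covered: preferential rate Free applies instead.
Duty = $252,133.35 × 0% = $0.00.
Line 2 (2915.48, Vinistan, 1,340 units, $129,283.20):
Base rate for 2915.48 is 26%.
The additional-duty order on 2915.48 targets Raveth, not Vinistan; it does not apply.
Duty = $129,283.20 × 26% = $33,613.63.
Line 3 (5217.70, Raveth, 459 units, $38,624.85):
Base rate for 5217.70 is 10.5% + $2.93/unit.
Additional duty on 5217.70 from Raveth: +16.3%. Applied ad valorem rate: 10.5% + 16.3% = 26.8%.
Duty = $38,624.85 × 26.8% + 459 × $2.93 = $11,696.33.
Total = $0.00 + $33,613.63 + $11,696.33 = $45,309.96.

$45,309.96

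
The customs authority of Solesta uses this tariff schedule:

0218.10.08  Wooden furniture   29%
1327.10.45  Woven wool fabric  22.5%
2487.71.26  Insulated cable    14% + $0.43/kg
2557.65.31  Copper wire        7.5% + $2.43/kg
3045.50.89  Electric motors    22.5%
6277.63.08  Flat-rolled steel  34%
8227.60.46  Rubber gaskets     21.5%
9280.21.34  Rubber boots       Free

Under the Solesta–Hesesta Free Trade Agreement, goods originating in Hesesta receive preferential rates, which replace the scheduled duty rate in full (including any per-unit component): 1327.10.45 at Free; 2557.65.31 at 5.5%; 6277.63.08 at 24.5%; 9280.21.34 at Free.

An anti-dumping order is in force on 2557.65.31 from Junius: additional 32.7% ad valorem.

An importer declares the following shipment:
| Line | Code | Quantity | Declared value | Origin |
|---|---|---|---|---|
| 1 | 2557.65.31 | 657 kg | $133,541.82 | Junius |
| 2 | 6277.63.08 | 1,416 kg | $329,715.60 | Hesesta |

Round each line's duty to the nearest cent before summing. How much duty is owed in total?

Line 1 (2557.65.31, Junius, 657 kg, $133,541.82):
Base rate for 2557.65.31 is 7.5% + $2.43/kg.
2557.65.31 has an FTA preferential rate, but origin Junius is not Hesesta; base rate stands.
Additional duty on 2557.65.31 from Junius: +32.7%. Applied ad valorem rate: 7.5% + 32.7% = 40.2%.
Duty = $133,541.82 × 40.2% + 657 × $2.43 = $55,280.32.
Line 2 (6277.63.08, Hesesta, 1,416 kg, $329,715.60):
Base rate for 6277.63.08 is 34%.
Origin Hesesta qualifies under the Solesta–Hesesta agreement and 6277.63.08 is covered: preferential rate 24.5% applies instead.
Duty = $329,715.60 × 24.5% = $80,780.32.
Total = $55,280.32 + $80,780.32 = $136,060.64.

$136,060.64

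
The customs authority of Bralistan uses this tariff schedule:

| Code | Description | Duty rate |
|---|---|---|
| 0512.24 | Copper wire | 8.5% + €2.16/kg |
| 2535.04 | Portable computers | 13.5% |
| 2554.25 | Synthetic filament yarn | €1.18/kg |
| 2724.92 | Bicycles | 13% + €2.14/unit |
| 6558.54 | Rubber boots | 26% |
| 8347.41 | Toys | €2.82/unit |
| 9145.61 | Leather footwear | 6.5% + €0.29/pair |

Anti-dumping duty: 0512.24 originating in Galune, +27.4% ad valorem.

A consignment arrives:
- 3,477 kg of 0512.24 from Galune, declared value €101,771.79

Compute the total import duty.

Line 1 (0512.24, Galune, 3,477 kg, €101,771.79):
Base rate for 0512.24 is 8.5% + €2.16/kg.
Additional duty on 0512.24 from Galune: +27.4%. Applied ad valorem rate: 8.5% + 27.4% = 35.9%.
Duty = €101,771.79 × 35.9% + 3,477 × €2.16 = €44,046.39.

€44,046.39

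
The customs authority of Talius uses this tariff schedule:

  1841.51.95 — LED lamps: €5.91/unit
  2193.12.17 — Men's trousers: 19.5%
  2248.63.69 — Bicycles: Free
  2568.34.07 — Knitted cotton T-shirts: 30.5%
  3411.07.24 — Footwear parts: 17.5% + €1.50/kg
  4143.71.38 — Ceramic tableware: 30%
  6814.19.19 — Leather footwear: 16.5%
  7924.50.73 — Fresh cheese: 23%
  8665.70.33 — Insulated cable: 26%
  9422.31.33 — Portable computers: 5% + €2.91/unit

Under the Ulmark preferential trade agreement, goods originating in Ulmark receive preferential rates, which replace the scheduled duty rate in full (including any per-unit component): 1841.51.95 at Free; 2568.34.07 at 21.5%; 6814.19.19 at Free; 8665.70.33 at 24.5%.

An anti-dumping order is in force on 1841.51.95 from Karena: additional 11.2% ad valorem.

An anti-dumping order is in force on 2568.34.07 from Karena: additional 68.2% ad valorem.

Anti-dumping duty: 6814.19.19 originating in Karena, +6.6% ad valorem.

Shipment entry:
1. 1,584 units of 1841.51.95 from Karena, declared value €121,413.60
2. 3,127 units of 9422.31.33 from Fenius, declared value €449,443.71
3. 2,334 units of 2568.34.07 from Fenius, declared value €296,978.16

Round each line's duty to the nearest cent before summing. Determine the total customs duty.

€145,109.86

Line 1 (1841.51.95, Karena, 1,584 units, €121,413.60):
Base rate for 1841.51.95 is €5.91/unit.
1841.51.95 has an FTA preferential rate, but origin Karena is not Ulmark; base rate stands.
Additional duty on 1841.51.95 from Karena: +11.2% ad valorem. Applied ad valorem rate = 11.2%.
Duty = €121,413.60 × 11.2% + 1,584 × €5.91 = €22,959.76.
Line 2 (9422.31.33, Fenius, 3,127 units, €449,443.71):
Base rate for 9422.31.33 is 5% + €2.91/unit.
Duty = €449,443.71 × 5% + 3,127 × €2.91 = €31,571.76.
Line 3 (2568.34.07, Fenius, 2,334 units, €296,978.16):
Base rate for 2568.34.07 is 30.5%.
2568.34.07 has an FTA preferential rate, but origin Fenius is not Ulmark; base rate stands.
The additional-duty order on 2568.34.07 targets Karena, not Fenius; it does not apply.
Duty = €296,978.16 × 30.5% = €90,578.34.
Total = €22,959.76 + €31,571.76 + €90,578.34 = €145,109.86.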